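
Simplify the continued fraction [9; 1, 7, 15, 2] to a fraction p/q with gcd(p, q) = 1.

2469/250

Build up convergents one term at a time:
a_0 = 9: 9/1
a_1 = 1: 10/1
a_2 = 7: 79/8
a_3 = 15: 1195/121
a_4 = 2: 2469/250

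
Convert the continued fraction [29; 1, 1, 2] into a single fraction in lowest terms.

148/5

a_0 = 29: 29/1
a_1 = 1: 30/1
a_2 = 1: 59/2
a_3 = 2: 148/5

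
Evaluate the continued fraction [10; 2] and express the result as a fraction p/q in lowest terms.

Start with 2.
10 + 1/(2/1) = 10 + 1/2 = 21/2

21/2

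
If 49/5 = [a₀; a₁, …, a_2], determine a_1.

1

Run the Euclidean algorithm, recording each quotient:
49 ÷ 5 → quotient 9, remainder 4
5 ÷ 4 → quotient 1, remainder 1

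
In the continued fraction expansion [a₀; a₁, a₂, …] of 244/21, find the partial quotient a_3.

1

Repeatedly divide and take the remainder:
244 ÷ 21 → quotient 11, remainder 13
21 ÷ 13 → quotient 1, remainder 8
13 ÷ 8 → quotient 1, remainder 5
8 ÷ 5 → quotient 1, remainder 3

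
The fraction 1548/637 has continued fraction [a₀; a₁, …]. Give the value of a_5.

2

⌊1548/637⌋ = 2, remainder 274
⌊637/274⌋ = 2, remainder 89
⌊274/89⌋ = 3, remainder 7
⌊89/7⌋ = 12, remainder 5
⌊7/5⌋ = 1, remainder 2
⌊5/2⌋ = 2, remainder 1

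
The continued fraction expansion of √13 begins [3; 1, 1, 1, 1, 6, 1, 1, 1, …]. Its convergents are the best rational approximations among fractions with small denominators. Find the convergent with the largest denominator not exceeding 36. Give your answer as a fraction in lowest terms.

119/33

List convergents until the denominator exceeds the bound:
a_0 = 3: 3/1  (≤ bound)
a_1 = 1: 4/1  (≤ bound)
a_2 = 1: 7/2  (≤ bound)
a_3 = 1: 11/3  (≤ bound)
a_4 = 1: 18/5  (≤ bound)
a_5 = 6: 119/33  (≤ bound)
a_6 = 1: 137/38  (> 36, stop)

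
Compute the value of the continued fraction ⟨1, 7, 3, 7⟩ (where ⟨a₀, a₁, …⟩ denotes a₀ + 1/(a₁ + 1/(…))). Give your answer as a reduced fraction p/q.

183/161

a_0 = 1: 1/1
a_1 = 7: 8/7
a_2 = 3: 25/22
a_3 = 7: 183/161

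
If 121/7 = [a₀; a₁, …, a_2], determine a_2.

⌊121/7⌋ = 17, remainder 2
⌊7/2⌋ = 3, remainder 1
⌊2/1⌋ = 2, remainder 0

2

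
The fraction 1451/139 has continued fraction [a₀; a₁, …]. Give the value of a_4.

1451 ÷ 139 → quotient 10, remainder 61
139 ÷ 61 → quotient 2, remainder 17
61 ÷ 17 → quotient 3, remainder 10
17 ÷ 10 → quotient 1, remainder 7
10 ÷ 7 → quotient 1, remainder 3

1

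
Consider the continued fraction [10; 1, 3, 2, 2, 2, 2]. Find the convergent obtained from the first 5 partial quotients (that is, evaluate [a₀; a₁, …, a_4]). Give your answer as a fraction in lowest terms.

237/22

a_0 = 10: 10/1
a_1 = 1: 11/1
a_2 = 3: 43/4
a_3 = 2: 97/9
a_4 = 2: 237/22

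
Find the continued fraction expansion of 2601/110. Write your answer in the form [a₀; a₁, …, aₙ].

Run the Euclidean algorithm, recording each quotient:
⌊2601/110⌋ = 23, remainder 71
⌊110/71⌋ = 1, remainder 39
⌊71/39⌋ = 1, remainder 32
⌊39/32⌋ = 1, remainder 7
⌊32/7⌋ = 4, remainder 4
⌊7/4⌋ = 1, remainder 3
⌊4/3⌋ = 1, remainder 1
⌊3/1⌋ = 3, remainder 0

[23; 1, 1, 1, 4, 1, 1, 3]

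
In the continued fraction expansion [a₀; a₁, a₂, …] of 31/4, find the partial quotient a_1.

Apply division with remainder until the remainder is 0:
31 ÷ 4 → quotient 7, remainder 3
4 ÷ 3 → quotient 1, remainder 1

1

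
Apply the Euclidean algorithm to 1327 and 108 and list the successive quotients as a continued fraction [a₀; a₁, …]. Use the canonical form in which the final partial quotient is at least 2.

[12; 3, 2, 15]

⌊1327/108⌋ = 12, remainder 31
⌊108/31⌋ = 3, remainder 15
⌊31/15⌋ = 2, remainder 1
⌊15/1⌋ = 15, remainder 0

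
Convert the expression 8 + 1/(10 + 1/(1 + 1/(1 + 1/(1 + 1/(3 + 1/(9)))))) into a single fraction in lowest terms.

8782/1085

Use the convergent recurrence hₖ = aₖ·hₖ₋₁ + hₖ₋₂ (and likewise for the denominators kₖ):
a_0 = 8: 8/1
a_1 = 10: 81/10
a_2 = 1: 89/11
a_3 = 1: 170/21
a_4 = 1: 259/32
a_5 = 3: 947/117
a_6 = 9: 8782/1085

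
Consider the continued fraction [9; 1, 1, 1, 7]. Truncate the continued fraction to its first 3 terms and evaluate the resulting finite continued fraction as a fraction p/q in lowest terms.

19/2

Build up convergents one term at a time:
a_0 = 9: 9/1
a_1 = 1: 10/1
a_2 = 1: 19/2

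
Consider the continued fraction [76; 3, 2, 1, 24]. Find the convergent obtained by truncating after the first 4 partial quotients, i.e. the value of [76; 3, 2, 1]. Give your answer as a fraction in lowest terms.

Start with 1.
2 + 1/(1/1) = 2 + 1/1 = 3/1
3 + 1/(3/1) = 3 + 1/3 = 10/3
76 + 1/(10/3) = 76 + 3/10 = 763/10

763/10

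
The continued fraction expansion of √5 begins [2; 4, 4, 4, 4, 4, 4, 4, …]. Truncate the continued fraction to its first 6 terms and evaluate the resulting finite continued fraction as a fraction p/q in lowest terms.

2889/1292

Starting at the tail and folding back:
Start with 4.
4 + 1/(4/1) = 4 + 1/4 = 17/4
4 + 1/(17/4) = 4 + 4/17 = 72/17
4 + 1/(72/17) = 4 + 17/72 = 305/72
4 + 1/(305/72) = 4 + 72/305 = 1292/305
2 + 1/(1292/305) = 2 + 305/1292 = 2889/1292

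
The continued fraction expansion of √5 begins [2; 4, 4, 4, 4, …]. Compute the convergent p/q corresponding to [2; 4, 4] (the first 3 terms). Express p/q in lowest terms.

38/17

a_0 = 2: 2/1
a_1 = 4: 9/4
a_2 = 4: 38/17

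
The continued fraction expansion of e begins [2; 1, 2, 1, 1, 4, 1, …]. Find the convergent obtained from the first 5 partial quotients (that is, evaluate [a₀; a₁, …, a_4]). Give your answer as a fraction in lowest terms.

19/7

a_0 = 2: 2/1
a_1 = 1: 3/1
a_2 = 2: 8/3
a_3 = 1: 11/4
a_4 = 1: 19/7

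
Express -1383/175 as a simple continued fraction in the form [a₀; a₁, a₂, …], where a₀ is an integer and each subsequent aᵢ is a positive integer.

-1383 ÷ 175 → quotient -8, remainder 17
175 ÷ 17 → quotient 10, remainder 5
17 ÷ 5 → quotient 3, remainder 2
5 ÷ 2 → quotient 2, remainder 1
2 ÷ 1 → quotient 2, remainder 0

[-8; 10, 3, 2, 2]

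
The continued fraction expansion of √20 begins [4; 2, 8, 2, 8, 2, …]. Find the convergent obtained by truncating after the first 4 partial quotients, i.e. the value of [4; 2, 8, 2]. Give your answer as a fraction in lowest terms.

161/36

Compute successive convergents:
a_0 = 4: 4/1
a_1 = 2: 9/2
a_2 = 8: 76/17
a_3 = 2: 161/36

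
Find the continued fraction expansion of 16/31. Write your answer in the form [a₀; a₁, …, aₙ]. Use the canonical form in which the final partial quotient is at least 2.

[0; 1, 1, 15]

16 = 0·31 + 16, so a_0 = 0
31 = 1·16 + 15, so a_1 = 1
16 = 1·15 + 1, so a_2 = 1
15 = 15·1 + 0, so a_3 = 15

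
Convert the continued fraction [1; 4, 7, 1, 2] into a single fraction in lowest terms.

Build up convergents one term at a time:
a_0 = 1: 1/1
a_1 = 4: 5/4
a_2 = 7: 36/29
a_3 = 1: 41/33
a_4 = 2: 118/95

118/95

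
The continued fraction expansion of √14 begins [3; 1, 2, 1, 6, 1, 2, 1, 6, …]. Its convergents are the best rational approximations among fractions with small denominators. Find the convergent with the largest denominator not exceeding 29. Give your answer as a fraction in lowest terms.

101/27

List convergents until the denominator exceeds the bound:
a_0 = 3: 3/1  (≤ bound)
a_1 = 1: 4/1  (≤ bound)
a_2 = 2: 11/3  (≤ bound)
a_3 = 1: 15/4  (≤ bound)
a_4 = 6: 101/27  (≤ bound)
a_5 = 1: 116/31  (> 29, stop)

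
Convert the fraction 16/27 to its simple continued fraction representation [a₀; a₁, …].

[0; 1, 1, 2, 5]

Repeatedly divide and take the remainder:
⌊16/27⌋ = 0, remainder 16
⌊27/16⌋ = 1, remainder 11
⌊16/11⌋ = 1, remainder 5
⌊11/5⌋ = 2, remainder 1
⌊5/1⌋ = 5, remainder 0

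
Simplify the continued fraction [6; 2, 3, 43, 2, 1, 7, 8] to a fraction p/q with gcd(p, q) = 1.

Start with 8.
7 + 1/(8/1) = 7 + 1/8 = 57/8
1 + 1/(57/8) = 1 + 8/57 = 65/57
2 + 1/(65/57) = 2 + 57/65 = 187/65
43 + 1/(187/65) = 43 + 65/187 = 8106/187
3 + 1/(8106/187) = 3 + 187/8106 = 24505/8106
2 + 1/(24505/8106) = 2 + 8106/24505 = 57116/24505
6 + 1/(57116/24505) = 6 + 24505/57116 = 367201/57116

367201/57116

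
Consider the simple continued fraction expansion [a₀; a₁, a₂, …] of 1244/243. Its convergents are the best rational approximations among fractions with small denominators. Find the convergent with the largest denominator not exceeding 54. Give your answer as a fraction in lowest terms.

a_0 = 5: 5/1  (≤ bound)
a_1 = 8: 41/8  (≤ bound)
a_2 = 2: 87/17  (≤ bound)
a_3 = 1: 128/25  (≤ bound)
a_4 = 1: 215/42  (≤ bound)
a_5 = 1: 343/67  (> 54, stop)

215/42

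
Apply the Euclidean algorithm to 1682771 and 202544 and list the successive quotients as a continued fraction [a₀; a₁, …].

Repeatedly divide and take the remainder:
⌊1682771/202544⌋ = 8, remainder 62419
⌊202544/62419⌋ = 3, remainder 15287
⌊62419/15287⌋ = 4, remainder 1271
⌊15287/1271⌋ = 12, remainder 35
⌊1271/35⌋ = 36, remainder 11
⌊35/11⌋ = 3, remainder 2
⌊11/2⌋ = 5, remainder 1
⌊2/1⌋ = 2, remainder 0

[8; 3, 4, 12, 36, 3, 5, 2]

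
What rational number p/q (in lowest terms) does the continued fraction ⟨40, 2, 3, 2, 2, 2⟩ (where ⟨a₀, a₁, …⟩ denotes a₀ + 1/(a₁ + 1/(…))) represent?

Compute successive convergents:
a_0 = 40: 40/1
a_1 = 2: 81/2
a_2 = 3: 283/7
a_3 = 2: 647/16
a_4 = 2: 1577/39
a_5 = 2: 3801/94

3801/94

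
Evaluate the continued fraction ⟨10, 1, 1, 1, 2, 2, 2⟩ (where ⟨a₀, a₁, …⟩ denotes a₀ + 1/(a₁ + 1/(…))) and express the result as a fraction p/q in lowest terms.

489/46

Starting at the tail and folding back:
Start with 2.
2 + 1/(2/1) = 2 + 1/2 = 5/2
2 + 1/(5/2) = 2 + 2/5 = 12/5
1 + 1/(12/5) = 1 + 5/12 = 17/12
1 + 1/(17/12) = 1 + 12/17 = 29/17
1 + 1/(29/17) = 1 + 17/29 = 46/29
10 + 1/(46/29) = 10 + 29/46 = 489/46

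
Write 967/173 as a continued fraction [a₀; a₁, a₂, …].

Run the Euclidean algorithm, recording each quotient:
⌊967/173⌋ = 5, remainder 102
⌊173/102⌋ = 1, remainder 71
⌊102/71⌋ = 1, remainder 31
⌊71/31⌋ = 2, remainder 9
⌊31/9⌋ = 3, remainder 4
⌊9/4⌋ = 2, remainder 1
⌊4/1⌋ = 4, remainder 0

[5; 1, 1, 2, 3, 2, 4]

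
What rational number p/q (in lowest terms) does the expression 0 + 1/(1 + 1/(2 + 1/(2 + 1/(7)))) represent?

37/52

a_0 = 0: 0/1
a_1 = 1: 1/1
a_2 = 2: 2/3
a_3 = 2: 5/7
a_4 = 7: 37/52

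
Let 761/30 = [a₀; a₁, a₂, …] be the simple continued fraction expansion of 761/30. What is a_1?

Apply division with remainder until the remainder is 0:
761 = 25·30 + 11, so a_0 = 25
30 = 2·11 + 8, so a_1 = 2

2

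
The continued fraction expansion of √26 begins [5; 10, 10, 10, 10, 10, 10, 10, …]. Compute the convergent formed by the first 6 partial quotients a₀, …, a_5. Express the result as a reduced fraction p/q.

530451/104030

Starting at the tail and folding back:
Start with 10.
10 + 1/(10/1) = 10 + 1/10 = 101/10
10 + 1/(101/10) = 10 + 10/101 = 1020/101
10 + 1/(1020/101) = 10 + 101/1020 = 10301/1020
10 + 1/(10301/1020) = 10 + 1020/10301 = 104030/10301
5 + 1/(104030/10301) = 5 + 10301/104030 = 530451/104030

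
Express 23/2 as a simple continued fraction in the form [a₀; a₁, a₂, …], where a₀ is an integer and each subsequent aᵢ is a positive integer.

Run the Euclidean algorithm, recording each quotient:
⌊23/2⌋ = 11, remainder 1
⌊2/1⌋ = 2, remainder 0

[11; 2]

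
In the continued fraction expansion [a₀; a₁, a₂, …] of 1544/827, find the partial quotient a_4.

Apply division with remainder until the remainder is 0:
1544 = 1·827 + 717, so a_0 = 1
827 = 1·717 + 110, so a_1 = 1
717 = 6·110 + 57, so a_2 = 6
110 = 1·57 + 53, so a_3 = 1
57 = 1·53 + 4, so a_4 = 1

1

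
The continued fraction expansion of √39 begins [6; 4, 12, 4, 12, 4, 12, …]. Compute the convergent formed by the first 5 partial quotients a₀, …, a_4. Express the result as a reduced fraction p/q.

Start with 12.
4 + 1/(12/1) = 4 + 1/12 = 49/12
12 + 1/(49/12) = 12 + 12/49 = 600/49
4 + 1/(600/49) = 4 + 49/600 = 2449/600
6 + 1/(2449/600) = 6 + 600/2449 = 15294/2449

15294/2449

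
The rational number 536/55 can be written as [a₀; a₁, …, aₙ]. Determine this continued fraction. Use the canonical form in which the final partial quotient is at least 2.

536 ÷ 55 → quotient 9, remainder 41
55 ÷ 41 → quotient 1, remainder 14
41 ÷ 14 → quotient 2, remainder 13
14 ÷ 13 → quotient 1, remainder 1
13 ÷ 1 → quotient 13, remainder 0

[9; 1, 2, 1, 13]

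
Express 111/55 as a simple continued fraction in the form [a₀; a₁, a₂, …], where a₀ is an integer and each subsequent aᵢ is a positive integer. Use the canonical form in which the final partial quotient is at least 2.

Run the Euclidean algorithm, recording each quotient:
111 ÷ 55 → quotient 2, remainder 1
55 ÷ 1 → quotient 55, remainder 0

[2; 55]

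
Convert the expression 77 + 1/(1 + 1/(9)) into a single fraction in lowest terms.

a_0 = 77: 77/1
a_1 = 1: 78/1
a_2 = 9: 779/10

779/10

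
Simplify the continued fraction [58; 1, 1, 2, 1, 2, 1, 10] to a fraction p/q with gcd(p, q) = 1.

16343/279

Start with 10.
1 + 1/(10/1) = 1 + 1/10 = 11/10
2 + 1/(11/10) = 2 + 10/11 = 32/11
1 + 1/(32/11) = 1 + 11/32 = 43/32
2 + 1/(43/32) = 2 + 32/43 = 118/43
1 + 1/(118/43) = 1 + 43/118 = 161/118
1 + 1/(161/118) = 1 + 118/161 = 279/161
58 + 1/(279/161) = 58 + 161/279 = 16343/279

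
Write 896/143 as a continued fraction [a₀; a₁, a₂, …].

896 = 6·143 + 38, so a_0 = 6
143 = 3·38 + 29, so a_1 = 3
38 = 1·29 + 9, so a_2 = 1
29 = 3·9 + 2, so a_3 = 3
9 = 4·2 + 1, so a_4 = 4
2 = 2·1 + 0, so a_5 = 2

[6; 3, 1, 3, 4, 2]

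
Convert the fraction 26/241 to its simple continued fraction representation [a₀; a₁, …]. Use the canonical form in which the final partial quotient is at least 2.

26 ÷ 241 → quotient 0, remainder 26
241 ÷ 26 → quotient 9, remainder 7
26 ÷ 7 → quotient 3, remainder 5
7 ÷ 5 → quotient 1, remainder 2
5 ÷ 2 → quotient 2, remainder 1
2 ÷ 1 → quotient 2, remainder 0

[0; 9, 3, 1, 2, 2]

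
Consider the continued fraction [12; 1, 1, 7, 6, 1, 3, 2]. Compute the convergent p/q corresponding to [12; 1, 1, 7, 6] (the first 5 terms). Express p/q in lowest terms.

Starting at the tail and folding back:
Start with 6.
7 + 1/(6/1) = 7 + 1/6 = 43/6
1 + 1/(43/6) = 1 + 6/43 = 49/43
1 + 1/(49/43) = 1 + 43/49 = 92/49
12 + 1/(92/49) = 12 + 49/92 = 1153/92

1153/92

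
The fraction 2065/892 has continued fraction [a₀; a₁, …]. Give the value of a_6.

⌊2065/892⌋ = 2, remainder 281
⌊892/281⌋ = 3, remainder 49
⌊281/49⌋ = 5, remainder 36
⌊49/36⌋ = 1, remainder 13
⌊36/13⌋ = 2, remainder 10
⌊13/10⌋ = 1, remainder 3
⌊10/3⌋ = 3, remainder 1

3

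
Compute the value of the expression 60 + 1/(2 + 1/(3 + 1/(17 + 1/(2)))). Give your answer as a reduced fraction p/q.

15047/249

Collapse the nested fraction from the inside out:
Start with 2.
17 + 1/(2/1) = 17 + 1/2 = 35/2
3 + 1/(35/2) = 3 + 2/35 = 107/35
2 + 1/(107/35) = 2 + 35/107 = 249/107
60 + 1/(249/107) = 60 + 107/249 = 15047/249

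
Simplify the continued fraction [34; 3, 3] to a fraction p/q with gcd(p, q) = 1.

343/10

Compute successive convergents:
a_0 = 34: 34/1
a_1 = 3: 103/3
a_2 = 3: 343/10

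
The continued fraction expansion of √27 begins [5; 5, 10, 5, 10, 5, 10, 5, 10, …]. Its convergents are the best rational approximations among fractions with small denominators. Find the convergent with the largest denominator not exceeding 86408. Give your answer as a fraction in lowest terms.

70226/13515

List convergents until the denominator exceeds the bound:
a_0 = 5: 5/1  (≤ bound)
a_1 = 5: 26/5  (≤ bound)
a_2 = 10: 265/51  (≤ bound)
a_3 = 5: 1351/260  (≤ bound)
a_4 = 10: 13775/2651  (≤ bound)
a_5 = 5: 70226/13515  (≤ bound)
a_6 = 10: 716035/137801  (> 86408, stop)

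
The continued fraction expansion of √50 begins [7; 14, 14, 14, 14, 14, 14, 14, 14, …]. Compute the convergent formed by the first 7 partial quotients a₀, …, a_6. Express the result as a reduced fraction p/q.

54608393/7722793

Compute successive convergents:
a_0 = 7: 7/1
a_1 = 14: 99/14
a_2 = 14: 1393/197
a_3 = 14: 19601/2772
a_4 = 14: 275807/39005
a_5 = 14: 3880899/548842
a_6 = 14: 54608393/7722793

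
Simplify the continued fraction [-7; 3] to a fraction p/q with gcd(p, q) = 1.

Use the convergent recurrence hₖ = aₖ·hₖ₋₁ + hₖ₋₂ (and likewise for the denominators kₖ):
a_0 = -7: -7/1
a_1 = 3: -20/3

-20/3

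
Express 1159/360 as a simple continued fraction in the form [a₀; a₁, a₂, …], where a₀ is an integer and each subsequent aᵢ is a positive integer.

1159 ÷ 360 → quotient 3, remainder 79
360 ÷ 79 → quotient 4, remainder 44
79 ÷ 44 → quotient 1, remainder 35
44 ÷ 35 → quotient 1, remainder 9
35 ÷ 9 → quotient 3, remainder 8
9 ÷ 8 → quotient 1, remainder 1
8 ÷ 1 → quotient 8, remainder 0

[3; 4, 1, 1, 3, 1, 8]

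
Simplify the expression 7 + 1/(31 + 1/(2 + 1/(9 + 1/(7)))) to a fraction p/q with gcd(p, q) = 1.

29878/4249

Use the convergent recurrence hₖ = aₖ·hₖ₋₁ + hₖ₋₂ (and likewise for the denominators kₖ):
a_0 = 7: 7/1
a_1 = 31: 218/31
a_2 = 2: 443/63
a_3 = 9: 4205/598
a_4 = 7: 29878/4249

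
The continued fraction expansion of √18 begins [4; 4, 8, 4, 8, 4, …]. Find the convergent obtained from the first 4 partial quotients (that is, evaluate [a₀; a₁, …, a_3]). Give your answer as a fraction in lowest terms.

577/136

a_0 = 4: 4/1
a_1 = 4: 17/4
a_2 = 8: 140/33
a_3 = 4: 577/136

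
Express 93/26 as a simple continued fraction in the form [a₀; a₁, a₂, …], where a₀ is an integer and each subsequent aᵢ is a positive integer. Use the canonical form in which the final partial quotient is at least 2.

Apply division with remainder until the remainder is 0:
⌊93/26⌋ = 3, remainder 15
⌊26/15⌋ = 1, remainder 11
⌊15/11⌋ = 1, remainder 4
⌊11/4⌋ = 2, remainder 3
⌊4/3⌋ = 1, remainder 1
⌊3/1⌋ = 3, remainder 0

[3; 1, 1, 2, 1, 3]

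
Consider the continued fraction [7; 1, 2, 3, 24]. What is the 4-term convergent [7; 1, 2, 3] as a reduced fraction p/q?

Start with 3.
2 + 1/(3/1) = 2 + 1/3 = 7/3
1 + 1/(7/3) = 1 + 3/7 = 10/7
7 + 1/(10/7) = 7 + 7/10 = 77/10

77/10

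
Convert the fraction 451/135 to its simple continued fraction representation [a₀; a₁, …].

[3; 2, 1, 14, 3]

451 = 3·135 + 46, so a_0 = 3
135 = 2·46 + 43, so a_1 = 2
46 = 1·43 + 3, so a_2 = 1
43 = 14·3 + 1, so a_3 = 14
3 = 3·1 + 0, so a_4 = 3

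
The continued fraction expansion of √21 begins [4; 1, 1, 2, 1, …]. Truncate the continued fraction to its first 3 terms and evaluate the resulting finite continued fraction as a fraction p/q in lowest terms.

9/2

Starting at the tail and folding back:
Start with 1.
1 + 1/(1/1) = 1 + 1/1 = 2/1
4 + 1/(2/1) = 4 + 1/2 = 9/2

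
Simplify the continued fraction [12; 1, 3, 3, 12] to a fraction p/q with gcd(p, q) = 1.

2043/160

Build up convergents one term at a time:
a_0 = 12: 12/1
a_1 = 1: 13/1
a_2 = 3: 51/4
a_3 = 3: 166/13
a_4 = 12: 2043/160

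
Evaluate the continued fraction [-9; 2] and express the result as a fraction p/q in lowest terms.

-17/2

a_0 = -9: -9/1
a_1 = 2: -17/2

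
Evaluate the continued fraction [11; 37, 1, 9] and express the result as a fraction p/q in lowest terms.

4179/379

Starting at the tail and folding back:
Start with 9.
1 + 1/(9/1) = 1 + 1/9 = 10/9
37 + 1/(10/9) = 37 + 9/10 = 379/10
11 + 1/(379/10) = 11 + 10/379 = 4179/379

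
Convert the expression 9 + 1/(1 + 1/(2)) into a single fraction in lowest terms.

Starting at the tail and folding back:
Start with 2.
1 + 1/(2/1) = 1 + 1/2 = 3/2
9 + 1/(3/2) = 9 + 2/3 = 29/3

29/3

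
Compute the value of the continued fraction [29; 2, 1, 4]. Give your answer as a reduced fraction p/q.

411/14

Collapse the nested fraction from the inside out:
Start with 4.
1 + 1/(4/1) = 1 + 1/4 = 5/4
2 + 1/(5/4) = 2 + 4/5 = 14/5
29 + 1/(14/5) = 29 + 5/14 = 411/14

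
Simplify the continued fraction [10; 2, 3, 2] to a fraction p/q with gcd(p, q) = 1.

167/16

Use the convergent recurrence hₖ = aₖ·hₖ₋₁ + hₖ₋₂ (and likewise for the denominators kₖ):
a_0 = 10: 10/1
a_1 = 2: 21/2
a_2 = 3: 73/7
a_3 = 2: 167/16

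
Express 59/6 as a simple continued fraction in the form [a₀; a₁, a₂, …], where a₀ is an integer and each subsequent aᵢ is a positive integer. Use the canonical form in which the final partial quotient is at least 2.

[9; 1, 5]

59 ÷ 6 → quotient 9, remainder 5
6 ÷ 5 → quotient 1, remainder 1
5 ÷ 1 → quotient 5, remainder 0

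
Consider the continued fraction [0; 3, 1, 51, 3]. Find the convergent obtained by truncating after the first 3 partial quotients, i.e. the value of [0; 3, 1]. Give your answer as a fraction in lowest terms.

Collapse the nested fraction from the inside out:
Start with 1.
3 + 1/(1/1) = 3 + 1/1 = 4/1
0 + 1/(4/1) = 0 + 1/4 = 1/4

1/4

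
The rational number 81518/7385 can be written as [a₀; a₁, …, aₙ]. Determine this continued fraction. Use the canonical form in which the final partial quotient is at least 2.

81518 ÷ 7385 → quotient 11, remainder 283
7385 ÷ 283 → quotient 26, remainder 27
283 ÷ 27 → quotient 10, remainder 13
27 ÷ 13 → quotient 2, remainder 1
13 ÷ 1 → quotient 13, remainder 0

[11; 26, 10, 2, 13]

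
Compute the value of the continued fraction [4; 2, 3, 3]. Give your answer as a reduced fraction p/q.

102/23

Work from the innermost term outward:
Start with 3.
3 + 1/(3/1) = 3 + 1/3 = 10/3
2 + 1/(10/3) = 2 + 3/10 = 23/10
4 + 1/(23/10) = 4 + 10/23 = 102/23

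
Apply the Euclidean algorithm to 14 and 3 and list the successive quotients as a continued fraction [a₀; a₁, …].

14 = 4·3 + 2, so a_0 = 4
3 = 1·2 + 1, so a_1 = 1
2 = 2·1 + 0, so a_2 = 2

[4; 1, 2]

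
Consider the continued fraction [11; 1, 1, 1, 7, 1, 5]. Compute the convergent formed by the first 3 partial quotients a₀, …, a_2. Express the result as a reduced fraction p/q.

Start with 1.
1 + 1/(1/1) = 1 + 1/1 = 2/1
11 + 1/(2/1) = 11 + 1/2 = 23/2

23/2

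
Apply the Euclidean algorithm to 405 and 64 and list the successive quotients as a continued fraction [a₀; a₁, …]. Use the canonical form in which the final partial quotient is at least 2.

⌊405/64⌋ = 6, remainder 21
⌊64/21⌋ = 3, remainder 1
⌊21/1⌋ = 21, remainder 0

[6; 3, 21]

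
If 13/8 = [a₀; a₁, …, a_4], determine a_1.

1

Apply division with remainder until the remainder is 0:
13 = 1·8 + 5, so a_0 = 1
8 = 1·5 + 3, so a_1 = 1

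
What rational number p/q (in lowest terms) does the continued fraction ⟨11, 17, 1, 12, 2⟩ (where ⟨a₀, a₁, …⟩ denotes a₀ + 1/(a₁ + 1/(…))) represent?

Build up convergents one term at a time:
a_0 = 11: 11/1
a_1 = 17: 188/17
a_2 = 1: 199/18
a_3 = 12: 2576/233
a_4 = 2: 5351/484

5351/484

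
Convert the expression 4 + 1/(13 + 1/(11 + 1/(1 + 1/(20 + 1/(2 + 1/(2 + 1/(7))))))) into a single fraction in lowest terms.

Start with 7.
2 + 1/(7/1) = 2 + 1/7 = 15/7
2 + 1/(15/7) = 2 + 7/15 = 37/15
20 + 1/(37/15) = 20 + 15/37 = 755/37
1 + 1/(755/37) = 1 + 37/755 = 792/755
11 + 1/(792/755) = 11 + 755/792 = 9467/792
13 + 1/(9467/792) = 13 + 792/9467 = 123863/9467
4 + 1/(123863/9467) = 4 + 9467/123863 = 504919/123863

504919/123863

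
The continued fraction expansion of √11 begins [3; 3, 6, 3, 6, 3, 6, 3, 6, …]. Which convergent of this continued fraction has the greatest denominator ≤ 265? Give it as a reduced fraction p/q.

List convergents until the denominator exceeds the bound:
a_0 = 3: 3/1  (≤ bound)
a_1 = 3: 10/3  (≤ bound)
a_2 = 6: 63/19  (≤ bound)
a_3 = 3: 199/60  (≤ bound)
a_4 = 6: 1257/379  (> 265, stop)

199/60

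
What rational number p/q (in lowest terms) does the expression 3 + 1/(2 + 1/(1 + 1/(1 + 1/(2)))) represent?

44/13

Compute successive convergents:
a_0 = 3: 3/1
a_1 = 2: 7/2
a_2 = 1: 10/3
a_3 = 1: 17/5
a_4 = 2: 44/13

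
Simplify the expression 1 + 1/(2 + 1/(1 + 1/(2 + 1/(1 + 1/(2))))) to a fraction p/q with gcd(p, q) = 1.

41/30

Start with 2.
1 + 1/(2/1) = 1 + 1/2 = 3/2
2 + 1/(3/2) = 2 + 2/3 = 8/3
1 + 1/(8/3) = 1 + 3/8 = 11/8
2 + 1/(11/8) = 2 + 8/11 = 30/11
1 + 1/(30/11) = 1 + 11/30 = 41/30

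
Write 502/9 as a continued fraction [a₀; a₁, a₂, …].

[55; 1, 3, 2]

Run the Euclidean algorithm, recording each quotient:
502 = 55·9 + 7, so a_0 = 55
9 = 1·7 + 2, so a_1 = 1
7 = 3·2 + 1, so a_2 = 3
2 = 2·1 + 0, so a_3 = 2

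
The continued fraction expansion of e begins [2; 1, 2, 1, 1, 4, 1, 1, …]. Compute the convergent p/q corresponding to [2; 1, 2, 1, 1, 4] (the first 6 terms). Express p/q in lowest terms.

Start with 4.
1 + 1/(4/1) = 1 + 1/4 = 5/4
1 + 1/(5/4) = 1 + 4/5 = 9/5
2 + 1/(9/5) = 2 + 5/9 = 23/9
1 + 1/(23/9) = 1 + 9/23 = 32/23
2 + 1/(32/23) = 2 + 23/32 = 87/32

87/32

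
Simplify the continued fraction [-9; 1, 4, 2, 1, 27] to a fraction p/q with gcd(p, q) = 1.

Build up convergents one term at a time:
a_0 = -9: -9/1
a_1 = 1: -8/1
a_2 = 4: -41/5
a_3 = 2: -90/11
a_4 = 1: -131/16
a_5 = 27: -3627/443

-3627/443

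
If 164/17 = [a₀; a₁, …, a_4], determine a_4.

5

Apply division with remainder until the remainder is 0:
164 = 9·17 + 11, so a_0 = 9
17 = 1·11 + 6, so a_1 = 1
11 = 1·6 + 5, so a_2 = 1
6 = 1·5 + 1, so a_3 = 1
5 = 5·1 + 0, so a_4 = 5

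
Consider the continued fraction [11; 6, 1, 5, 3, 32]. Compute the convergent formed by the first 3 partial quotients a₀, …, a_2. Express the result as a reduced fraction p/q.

78/7

Start with 1.
6 + 1/(1/1) = 6 + 1/1 = 7/1
11 + 1/(7/1) = 11 + 1/7 = 78/7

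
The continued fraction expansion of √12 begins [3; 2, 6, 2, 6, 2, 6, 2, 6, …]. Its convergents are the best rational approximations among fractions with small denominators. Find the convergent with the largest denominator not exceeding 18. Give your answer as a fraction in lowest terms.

List convergents until the denominator exceeds the bound:
a_0 = 3: 3/1  (≤ bound)
a_1 = 2: 7/2  (≤ bound)
a_2 = 6: 45/13  (≤ bound)
a_3 = 2: 97/28  (> 18, stop)

45/13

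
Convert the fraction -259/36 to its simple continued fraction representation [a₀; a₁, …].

[-8; 1, 4, 7]

-259 = -8·36 + 29, so a_0 = -8
36 = 1·29 + 7, so a_1 = 1
29 = 4·7 + 1, so a_2 = 4
7 = 7·1 + 0, so a_3 = 7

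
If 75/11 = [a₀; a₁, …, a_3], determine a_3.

2

75 ÷ 11 → quotient 6, remainder 9
11 ÷ 9 → quotient 1, remainder 2
9 ÷ 2 → quotient 4, remainder 1
2 ÷ 1 → quotient 2, remainder 0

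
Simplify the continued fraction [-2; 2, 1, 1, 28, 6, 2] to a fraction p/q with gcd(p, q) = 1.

-2993/1869

Use the convergent recurrence hₖ = aₖ·hₖ₋₁ + hₖ₋₂ (and likewise for the denominators kₖ):
a_0 = -2: -2/1
a_1 = 2: -3/2
a_2 = 1: -5/3
a_3 = 1: -8/5
a_4 = 28: -229/143
a_5 = 6: -1382/863
a_6 = 2: -2993/1869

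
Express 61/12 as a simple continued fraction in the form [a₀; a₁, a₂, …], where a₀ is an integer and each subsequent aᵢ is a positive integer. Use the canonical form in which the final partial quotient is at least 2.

[5; 12]

Run the Euclidean algorithm, recording each quotient:
61 = 5·12 + 1, so a_0 = 5
12 = 12·1 + 0, so a_1 = 12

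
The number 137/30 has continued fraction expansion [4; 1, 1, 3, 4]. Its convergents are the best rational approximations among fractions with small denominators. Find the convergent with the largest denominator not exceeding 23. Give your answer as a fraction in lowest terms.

a_0 = 4: 4/1  (≤ bound)
a_1 = 1: 5/1  (≤ bound)
a_2 = 1: 9/2  (≤ bound)
a_3 = 3: 32/7  (≤ bound)
a_4 = 4: 137/30  (> 23, stop)

32/7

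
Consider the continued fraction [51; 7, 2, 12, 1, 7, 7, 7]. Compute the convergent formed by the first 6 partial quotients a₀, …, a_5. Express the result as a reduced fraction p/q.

81865/1601

Compute successive convergents:
a_0 = 51: 51/1
a_1 = 7: 358/7
a_2 = 2: 767/15
a_3 = 12: 9562/187
a_4 = 1: 10329/202
a_5 = 7: 81865/1601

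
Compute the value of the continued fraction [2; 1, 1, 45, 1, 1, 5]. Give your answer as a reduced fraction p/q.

Use the convergent recurrence hₖ = aₖ·hₖ₋₁ + hₖ₋₂ (and likewise for the denominators kₖ):
a_0 = 2: 2/1
a_1 = 1: 3/1
a_2 = 1: 5/2
a_3 = 45: 228/91
a_4 = 1: 233/93
a_5 = 1: 461/184
a_6 = 5: 2538/1013

2538/1013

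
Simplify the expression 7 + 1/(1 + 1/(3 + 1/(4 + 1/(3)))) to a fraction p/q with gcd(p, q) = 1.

427/55

Compute successive convergents:
a_0 = 7: 7/1
a_1 = 1: 8/1
a_2 = 3: 31/4
a_3 = 4: 132/17
a_4 = 3: 427/55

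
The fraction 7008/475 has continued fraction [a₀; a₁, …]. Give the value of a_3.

16

Apply division with remainder until the remainder is 0:
7008 = 14·475 + 358, so a_0 = 14
475 = 1·358 + 117, so a_1 = 1
358 = 3·117 + 7, so a_2 = 3
117 = 16·7 + 5, so a_3 = 16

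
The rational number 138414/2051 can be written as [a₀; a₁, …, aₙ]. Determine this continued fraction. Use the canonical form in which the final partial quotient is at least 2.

[67; 2, 17, 2, 28]

Run the Euclidean algorithm, recording each quotient:
⌊138414/2051⌋ = 67, remainder 997
⌊2051/997⌋ = 2, remainder 57
⌊997/57⌋ = 17, remainder 28
⌊57/28⌋ = 2, remainder 1
⌊28/1⌋ = 28, remainder 0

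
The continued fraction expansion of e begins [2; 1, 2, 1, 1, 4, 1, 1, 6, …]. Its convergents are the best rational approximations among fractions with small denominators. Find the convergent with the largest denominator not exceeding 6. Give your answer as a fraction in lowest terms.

a_0 = 2: 2/1  (≤ bound)
a_1 = 1: 3/1  (≤ bound)
a_2 = 2: 8/3  (≤ bound)
a_3 = 1: 11/4  (≤ bound)
a_4 = 1: 19/7  (> 6, stop)

11/4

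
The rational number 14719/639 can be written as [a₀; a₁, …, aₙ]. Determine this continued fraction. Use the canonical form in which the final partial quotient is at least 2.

⌊14719/639⌋ = 23, remainder 22
⌊639/22⌋ = 29, remainder 1
⌊22/1⌋ = 22, remainder 0

[23; 29, 22]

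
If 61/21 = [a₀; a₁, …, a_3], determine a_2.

9

⌊61/21⌋ = 2, remainder 19
⌊21/19⌋ = 1, remainder 2
⌊19/2⌋ = 9, remainder 1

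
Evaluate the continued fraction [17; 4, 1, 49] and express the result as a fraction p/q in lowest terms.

4283/249

a_0 = 17: 17/1
a_1 = 4: 69/4
a_2 = 1: 86/5
a_3 = 49: 4283/249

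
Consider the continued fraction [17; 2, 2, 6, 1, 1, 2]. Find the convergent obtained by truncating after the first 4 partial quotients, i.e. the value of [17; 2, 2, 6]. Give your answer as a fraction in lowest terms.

a_0 = 17: 17/1
a_1 = 2: 35/2
a_2 = 2: 87/5
a_3 = 6: 557/32

557/32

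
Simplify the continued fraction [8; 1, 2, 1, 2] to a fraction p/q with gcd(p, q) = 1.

a_0 = 8: 8/1
a_1 = 1: 9/1
a_2 = 2: 26/3
a_3 = 1: 35/4
a_4 = 2: 96/11

96/11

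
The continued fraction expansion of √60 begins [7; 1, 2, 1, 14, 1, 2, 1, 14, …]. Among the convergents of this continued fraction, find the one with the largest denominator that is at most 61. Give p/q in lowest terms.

a_0 = 7: 7/1  (≤ bound)
a_1 = 1: 8/1  (≤ bound)
a_2 = 2: 23/3  (≤ bound)
a_3 = 1: 31/4  (≤ bound)
a_4 = 14: 457/59  (≤ bound)
a_5 = 1: 488/63  (> 61, stop)

457/59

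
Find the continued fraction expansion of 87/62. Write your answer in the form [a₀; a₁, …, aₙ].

87 ÷ 62 → quotient 1, remainder 25
62 ÷ 25 → quotient 2, remainder 12
25 ÷ 12 → quotient 2, remainder 1
12 ÷ 1 → quotient 12, remainder 0

[1; 2, 2, 12]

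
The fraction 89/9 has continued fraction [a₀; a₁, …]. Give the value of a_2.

8

Run the Euclidean algorithm, recording each quotient:
⌊89/9⌋ = 9, remainder 8
⌊9/8⌋ = 1, remainder 1
⌊8/1⌋ = 8, remainder 0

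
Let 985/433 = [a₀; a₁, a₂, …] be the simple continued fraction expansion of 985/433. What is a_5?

3

⌊985/433⌋ = 2, remainder 119
⌊433/119⌋ = 3, remainder 76
⌊119/76⌋ = 1, remainder 43
⌊76/43⌋ = 1, remainder 33
⌊43/33⌋ = 1, remainder 10
⌊33/10⌋ = 3, remainder 3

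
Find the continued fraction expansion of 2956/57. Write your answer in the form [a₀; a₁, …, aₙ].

[51; 1, 6, 8]

2956 = 51·57 + 49, so a_0 = 51
57 = 1·49 + 8, so a_1 = 1
49 = 6·8 + 1, so a_2 = 6
8 = 8·1 + 0, so a_3 = 8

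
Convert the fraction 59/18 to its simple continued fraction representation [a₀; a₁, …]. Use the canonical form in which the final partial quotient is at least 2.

⌊59/18⌋ = 3, remainder 5
⌊18/5⌋ = 3, remainder 3
⌊5/3⌋ = 1, remainder 2
⌊3/2⌋ = 1, remainder 1
⌊2/1⌋ = 2, remainder 0

[3; 3, 1, 1, 2]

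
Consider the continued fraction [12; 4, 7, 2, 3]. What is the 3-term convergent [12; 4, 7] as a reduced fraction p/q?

Use the convergent recurrence hₖ = aₖ·hₖ₋₁ + hₖ₋₂ (and likewise for the denominators kₖ):
a_0 = 12: 12/1
a_1 = 4: 49/4
a_2 = 7: 355/29

355/29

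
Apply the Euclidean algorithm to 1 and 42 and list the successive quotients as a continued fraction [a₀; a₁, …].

1 = 0·42 + 1, so a_0 = 0
42 = 42·1 + 0, so a_1 = 42

[0; 42]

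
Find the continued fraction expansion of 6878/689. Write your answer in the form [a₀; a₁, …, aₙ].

Repeatedly divide and take the remainder:
6878 ÷ 689 → quotient 9, remainder 677
689 ÷ 677 → quotient 1, remainder 12
677 ÷ 12 → quotient 56, remainder 5
12 ÷ 5 → quotient 2, remainder 2
5 ÷ 2 → quotient 2, remainder 1
2 ÷ 1 → quotient 2, remainder 0

[9; 1, 56, 2, 2, 2]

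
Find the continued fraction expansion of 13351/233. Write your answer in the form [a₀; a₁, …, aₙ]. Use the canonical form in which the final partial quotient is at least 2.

13351 ÷ 233 → quotient 57, remainder 70
233 ÷ 70 → quotient 3, remainder 23
70 ÷ 23 → quotient 3, remainder 1
23 ÷ 1 → quotient 23, remainder 0

[57; 3, 3, 23]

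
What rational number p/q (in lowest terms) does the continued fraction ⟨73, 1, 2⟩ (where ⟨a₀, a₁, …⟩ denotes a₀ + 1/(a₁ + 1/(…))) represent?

Start with 2.
1 + 1/(2/1) = 1 + 1/2 = 3/2
73 + 1/(3/2) = 73 + 2/3 = 221/3

221/3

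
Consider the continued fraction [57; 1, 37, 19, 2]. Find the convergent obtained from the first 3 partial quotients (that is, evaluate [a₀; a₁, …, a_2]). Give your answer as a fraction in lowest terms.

2203/38

Start with 37.
1 + 1/(37/1) = 1 + 1/37 = 38/37
57 + 1/(38/37) = 57 + 37/38 = 2203/38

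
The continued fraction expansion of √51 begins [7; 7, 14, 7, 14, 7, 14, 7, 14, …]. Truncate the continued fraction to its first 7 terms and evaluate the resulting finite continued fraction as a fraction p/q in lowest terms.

Use the convergent recurrence hₖ = aₖ·hₖ₋₁ + hₖ₋₂ (and likewise for the denominators kₖ):
a_0 = 7: 7/1
a_1 = 7: 50/7
a_2 = 14: 707/99
a_3 = 7: 4999/700
a_4 = 14: 70693/9899
a_5 = 7: 499850/69993
a_6 = 14: 7068593/989801

7068593/989801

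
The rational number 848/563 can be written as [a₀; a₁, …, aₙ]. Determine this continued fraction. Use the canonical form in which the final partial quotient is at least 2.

848 = 1·563 + 285, so a_0 = 1
563 = 1·285 + 278, so a_1 = 1
285 = 1·278 + 7, so a_2 = 1
278 = 39·7 + 5, so a_3 = 39
7 = 1·5 + 2, so a_4 = 1
5 = 2·2 + 1, so a_5 = 2
2 = 2·1 + 0, so a_6 = 2

[1; 1, 1, 39, 1, 2, 2]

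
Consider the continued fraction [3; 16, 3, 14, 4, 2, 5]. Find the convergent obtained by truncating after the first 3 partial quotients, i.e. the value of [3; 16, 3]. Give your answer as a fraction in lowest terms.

150/49

a_0 = 3: 3/1
a_1 = 16: 49/16
a_2 = 3: 150/49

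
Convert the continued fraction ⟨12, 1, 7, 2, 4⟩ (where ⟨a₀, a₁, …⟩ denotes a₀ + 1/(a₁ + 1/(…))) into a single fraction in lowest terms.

979/76

Start with 4.
2 + 1/(4/1) = 2 + 1/4 = 9/4
7 + 1/(9/4) = 7 + 4/9 = 67/9
1 + 1/(67/9) = 1 + 9/67 = 76/67
12 + 1/(76/67) = 12 + 67/76 = 979/76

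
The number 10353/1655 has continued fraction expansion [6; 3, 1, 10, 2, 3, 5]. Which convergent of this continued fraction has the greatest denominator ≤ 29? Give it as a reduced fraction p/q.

25/4

a_0 = 6: 6/1  (≤ bound)
a_1 = 3: 19/3  (≤ bound)
a_2 = 1: 25/4  (≤ bound)
a_3 = 10: 269/43  (> 29, stop)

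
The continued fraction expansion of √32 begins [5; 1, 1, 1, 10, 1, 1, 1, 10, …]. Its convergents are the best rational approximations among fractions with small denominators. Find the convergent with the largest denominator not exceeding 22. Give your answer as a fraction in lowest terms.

a_0 = 5: 5/1  (≤ bound)
a_1 = 1: 6/1  (≤ bound)
a_2 = 1: 11/2  (≤ bound)
a_3 = 1: 17/3  (≤ bound)
a_4 = 10: 181/32  (> 22, stop)

17/3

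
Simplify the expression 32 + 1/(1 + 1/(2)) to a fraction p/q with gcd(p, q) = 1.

Use the convergent recurrence hₖ = aₖ·hₖ₋₁ + hₖ₋₂ (and likewise for the denominators kₖ):
a_0 = 32: 32/1
a_1 = 1: 33/1
a_2 = 2: 98/3

98/3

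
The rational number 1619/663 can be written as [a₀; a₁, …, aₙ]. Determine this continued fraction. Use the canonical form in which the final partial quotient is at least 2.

Apply division with remainder until the remainder is 0:
1619 = 2·663 + 293, so a_0 = 2
663 = 2·293 + 77, so a_1 = 2
293 = 3·77 + 62, so a_2 = 3
77 = 1·62 + 15, so a_3 = 1
62 = 4·15 + 2, so a_4 = 4
15 = 7·2 + 1, so a_5 = 7
2 = 2·1 + 0, so a_6 = 2

[2; 2, 3, 1, 4, 7, 2]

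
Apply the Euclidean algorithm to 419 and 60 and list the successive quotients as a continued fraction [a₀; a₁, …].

Apply division with remainder until the remainder is 0:
419 = 6·60 + 59, so a_0 = 6
60 = 1·59 + 1, so a_1 = 1
59 = 59·1 + 0, so a_2 = 59

[6; 1, 59]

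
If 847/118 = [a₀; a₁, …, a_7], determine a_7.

2

Apply division with remainder until the remainder is 0:
⌊847/118⌋ = 7, remainder 21
⌊118/21⌋ = 5, remainder 13
⌊21/13⌋ = 1, remainder 8
⌊13/8⌋ = 1, remainder 5
⌊8/5⌋ = 1, remainder 3
⌊5/3⌋ = 1, remainder 2
⌊3/2⌋ = 1, remainder 1
⌊2/1⌋ = 2, remainder 0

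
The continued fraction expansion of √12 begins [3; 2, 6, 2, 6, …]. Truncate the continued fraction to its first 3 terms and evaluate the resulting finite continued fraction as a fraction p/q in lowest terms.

a_0 = 3: 3/1
a_1 = 2: 7/2
a_2 = 6: 45/13

45/13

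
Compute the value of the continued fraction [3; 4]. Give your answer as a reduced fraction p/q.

13/4

Use the convergent recurrence hₖ = aₖ·hₖ₋₁ + hₖ₋₂ (and likewise for the denominators kₖ):
a_0 = 3: 3/1
a_1 = 4: 13/4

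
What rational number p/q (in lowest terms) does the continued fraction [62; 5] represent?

311/5

Start with 5.
62 + 1/(5/1) = 62 + 1/5 = 311/5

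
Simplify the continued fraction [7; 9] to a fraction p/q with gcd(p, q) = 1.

Start with 9.
7 + 1/(9/1) = 7 + 1/9 = 64/9

64/9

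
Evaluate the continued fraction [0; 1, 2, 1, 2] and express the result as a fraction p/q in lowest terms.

a_0 = 0: 0/1
a_1 = 1: 1/1
a_2 = 2: 2/3
a_3 = 1: 3/4
a_4 = 2: 8/11

8/11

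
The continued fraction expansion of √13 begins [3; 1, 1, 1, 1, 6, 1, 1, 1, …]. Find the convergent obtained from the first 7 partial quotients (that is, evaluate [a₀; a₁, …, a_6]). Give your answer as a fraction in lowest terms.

137/38

Starting at the tail and folding back:
Start with 1.
6 + 1/(1/1) = 6 + 1/1 = 7/1
1 + 1/(7/1) = 1 + 1/7 = 8/7
1 + 1/(8/7) = 1 + 7/8 = 15/8
1 + 1/(15/8) = 1 + 8/15 = 23/15
1 + 1/(23/15) = 1 + 15/23 = 38/23
3 + 1/(38/23) = 3 + 23/38 = 137/38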